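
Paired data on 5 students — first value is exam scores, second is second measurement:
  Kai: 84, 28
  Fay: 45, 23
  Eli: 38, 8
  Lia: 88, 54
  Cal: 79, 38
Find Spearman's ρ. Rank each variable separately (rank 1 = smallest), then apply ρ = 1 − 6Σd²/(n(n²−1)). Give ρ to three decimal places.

Ranks of variable 1: 4, 2, 1, 5, 3
Ranks of variable 2: 3, 2, 1, 5, 4
d = r₁ − r₂: 1, 0, 0, 0, -1
d²: 1, 0, 0, 0, 1; Σd² = 2
ρ = 1 − 6·2/(5·24) = 1 − 12/120 = 0.900

0.900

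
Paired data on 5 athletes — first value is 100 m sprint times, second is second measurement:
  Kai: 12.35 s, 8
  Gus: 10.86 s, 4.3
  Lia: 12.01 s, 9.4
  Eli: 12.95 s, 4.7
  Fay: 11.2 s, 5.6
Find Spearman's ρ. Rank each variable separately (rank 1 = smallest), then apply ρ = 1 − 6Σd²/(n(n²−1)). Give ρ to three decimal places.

Ranks of variable 1: 4, 1, 3, 5, 2
Ranks of variable 2: 4, 1, 5, 2, 3
d = r₁ − r₂: 0, 0, -2, 3, -1
d²: 0, 0, 4, 9, 1; Σd² = 14
ρ = 1 − 6·14/(5·24) = 1 − 84/120 = 0.300

0.300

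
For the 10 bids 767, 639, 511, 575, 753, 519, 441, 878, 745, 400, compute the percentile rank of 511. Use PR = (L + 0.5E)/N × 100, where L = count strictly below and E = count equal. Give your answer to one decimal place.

N = 10.
Strictly below 511: 2. Equal to 511: 1.
PR = (2 + 0.5·1)/10 × 100 = 25.0

25.0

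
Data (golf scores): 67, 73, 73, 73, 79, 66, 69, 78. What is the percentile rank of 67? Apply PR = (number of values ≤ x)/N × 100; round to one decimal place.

25.0

N = 8.
Strictly below 67: 1. Equal to 67: 1.
PR = 2/8 × 100 = 25.0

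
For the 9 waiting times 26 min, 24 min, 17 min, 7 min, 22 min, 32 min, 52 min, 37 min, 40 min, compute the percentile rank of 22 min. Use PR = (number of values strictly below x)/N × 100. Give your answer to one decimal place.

22.2

N = 9.
Strictly below 22: 2. Equal to 22: 1.
PR = 2/9 × 100 = 22.2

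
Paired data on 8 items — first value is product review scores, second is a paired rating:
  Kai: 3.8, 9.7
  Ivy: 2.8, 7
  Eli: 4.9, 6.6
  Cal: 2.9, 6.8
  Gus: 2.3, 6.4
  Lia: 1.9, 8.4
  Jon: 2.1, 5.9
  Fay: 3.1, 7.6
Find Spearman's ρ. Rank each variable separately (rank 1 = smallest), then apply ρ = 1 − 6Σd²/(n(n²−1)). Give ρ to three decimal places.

0.214

Ranks of variable 1: 7, 4, 8, 5, 3, 1, 2, 6
Ranks of variable 2: 8, 5, 3, 4, 2, 7, 1, 6
d = r₁ − r₂: -1, -1, 5, 1, 1, -6, 1, 0
d²: 1, 1, 25, 1, 1, 36, 1, 0; Σd² = 66
ρ = 1 − 6·66/(8·63) = 1 − 396/504 = 0.214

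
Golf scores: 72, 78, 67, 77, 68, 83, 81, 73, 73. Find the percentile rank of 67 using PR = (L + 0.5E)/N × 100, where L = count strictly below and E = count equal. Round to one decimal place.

N = 9.
Strictly below 67: 0. Equal to 67: 1.
PR = (0 + 0.5·1)/9 × 100 = 5.6

5.6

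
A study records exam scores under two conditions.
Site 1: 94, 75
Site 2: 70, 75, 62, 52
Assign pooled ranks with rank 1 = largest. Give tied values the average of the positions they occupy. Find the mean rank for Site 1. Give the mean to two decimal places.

Sorted (descending): 94, 75, 75, 70, 62, 52
The 2 values of 75 occupy positions 2–3 → average rank (2+3)/2 = 2.5.
Site 1 values → pooled ranks: 94→1, 75→2.5
Mean rank = (1 + 2.5) / 2 = 1.75

1.75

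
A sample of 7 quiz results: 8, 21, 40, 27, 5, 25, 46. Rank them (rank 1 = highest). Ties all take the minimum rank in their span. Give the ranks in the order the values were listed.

6, 5, 2, 3, 7, 4, 1

Sorted (descending): 46, 40, 27, 25, 21, 8, 5
No ties — each value takes its position as its rank.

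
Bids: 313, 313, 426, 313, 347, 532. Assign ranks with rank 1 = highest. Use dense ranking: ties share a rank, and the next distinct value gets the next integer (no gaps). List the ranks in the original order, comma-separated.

Sorted (descending): 532, 426, 347, 313, 313, 313
The 3 values of 313 share dense rank 4.
Remaining distinct values take the next consecutive integers.

4, 4, 2, 4, 3, 1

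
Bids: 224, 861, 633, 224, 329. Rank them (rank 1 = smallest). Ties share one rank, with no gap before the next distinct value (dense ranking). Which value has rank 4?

Sorted (ascending): 224, 224, 329, 633, 861
The 2 values of 224 share dense rank 1.
Remaining distinct values take the next consecutive integers.
Rank 4 → value 861.

861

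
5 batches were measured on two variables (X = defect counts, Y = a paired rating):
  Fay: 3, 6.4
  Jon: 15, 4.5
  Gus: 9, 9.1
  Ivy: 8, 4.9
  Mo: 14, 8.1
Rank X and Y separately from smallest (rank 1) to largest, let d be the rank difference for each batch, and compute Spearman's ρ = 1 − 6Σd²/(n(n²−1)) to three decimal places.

Ranks of variable 1: 1, 5, 3, 2, 4
Ranks of variable 2: 3, 1, 5, 2, 4
d = r₁ − r₂: -2, 4, -2, 0, 0
d²: 4, 16, 4, 0, 0; Σd² = 24
ρ = 1 − 6·24/(5·24) = 1 − 144/120 = -0.200

-0.200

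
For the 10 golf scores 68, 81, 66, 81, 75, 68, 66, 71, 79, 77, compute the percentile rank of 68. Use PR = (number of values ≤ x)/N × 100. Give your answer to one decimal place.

N = 10.
Strictly below 68: 2. Equal to 68: 2.
PR = 4/10 × 100 = 40.0

40.0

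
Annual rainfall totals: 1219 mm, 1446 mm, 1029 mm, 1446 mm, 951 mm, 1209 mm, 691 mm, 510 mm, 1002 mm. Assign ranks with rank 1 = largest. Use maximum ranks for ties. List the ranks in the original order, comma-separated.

3, 2, 5, 2, 7, 4, 8, 9, 6

Sorted (descending): 1446, 1446, 1219, 1209, 1029, 1002, 951, 691, 510
The 2 values of 1446 occupy positions 1–2 → each gets rank 2.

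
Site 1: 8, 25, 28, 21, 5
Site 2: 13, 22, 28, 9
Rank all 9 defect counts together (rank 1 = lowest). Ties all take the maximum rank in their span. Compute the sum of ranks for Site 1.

24

Sorted (ascending): 5, 8, 9, 13, 21, 22, 25, 28, 28
The 2 values of 28 occupy positions 8–9 → each gets rank 9.
Site 1 values → pooled ranks: 8→2, 25→7, 28→9, 21→5, 5→1
Rank sum = 2 + 7 + 9 + 5 + 1 = 24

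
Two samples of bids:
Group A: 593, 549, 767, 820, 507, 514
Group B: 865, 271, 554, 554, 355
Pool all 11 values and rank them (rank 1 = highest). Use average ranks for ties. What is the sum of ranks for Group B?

33

Sorted (descending): 865, 820, 767, 593, 554, 554, 549, 514, 507, 355, 271
The 2 values of 554 occupy positions 5–6 → average rank (5+6)/2 = 5.5.
Group B values → pooled ranks: 865→1, 271→11, 554→5.5, 554→5.5, 355→10
Rank sum = 1 + 11 + 5.5 + 5.5 + 10 = 33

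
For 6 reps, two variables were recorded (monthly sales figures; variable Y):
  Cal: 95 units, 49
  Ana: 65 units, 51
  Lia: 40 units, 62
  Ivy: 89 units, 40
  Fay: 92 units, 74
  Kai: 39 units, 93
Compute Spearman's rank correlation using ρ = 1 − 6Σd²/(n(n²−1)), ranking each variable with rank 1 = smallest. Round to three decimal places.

Ranks of variable 1: 6, 3, 2, 4, 5, 1
Ranks of variable 2: 2, 3, 4, 1, 5, 6
d = r₁ − r₂: 4, 0, -2, 3, 0, -5
d²: 16, 0, 4, 9, 0, 25; Σd² = 54
ρ = 1 − 6·54/(6·35) = 1 − 324/210 = -0.543

-0.543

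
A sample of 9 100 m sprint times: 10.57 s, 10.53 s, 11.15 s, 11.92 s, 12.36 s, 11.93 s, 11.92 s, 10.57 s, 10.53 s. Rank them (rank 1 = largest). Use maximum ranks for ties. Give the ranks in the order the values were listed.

7, 9, 5, 4, 1, 2, 4, 7, 9

Sorted (descending): 12.36, 11.93, 11.92, 11.92, 11.15, 10.57, 10.57, 10.53, 10.53
The 2 values of 11.92 occupy positions 3–4 → each gets rank 4.
The 2 values of 10.57 occupy positions 6–7 → each gets rank 7.
The 2 values of 10.53 occupy positions 8–9 → each gets rank 9.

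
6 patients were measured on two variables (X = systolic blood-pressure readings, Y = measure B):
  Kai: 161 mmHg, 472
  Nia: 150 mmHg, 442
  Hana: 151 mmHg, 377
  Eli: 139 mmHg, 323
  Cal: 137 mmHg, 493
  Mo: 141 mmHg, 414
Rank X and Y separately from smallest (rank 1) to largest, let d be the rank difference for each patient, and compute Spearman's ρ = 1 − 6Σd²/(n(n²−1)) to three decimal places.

Ranks of variable 1: 6, 4, 5, 2, 1, 3
Ranks of variable 2: 5, 4, 2, 1, 6, 3
d = r₁ − r₂: 1, 0, 3, 1, -5, 0
d²: 1, 0, 9, 1, 25, 0; Σd² = 36
ρ = 1 − 6·36/(6·35) = 1 − 216/210 = -0.029

-0.029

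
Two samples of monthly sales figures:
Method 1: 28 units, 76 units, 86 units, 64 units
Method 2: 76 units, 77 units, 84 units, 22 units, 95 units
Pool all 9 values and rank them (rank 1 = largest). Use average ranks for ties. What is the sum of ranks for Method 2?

Sorted (descending): 95, 86, 84, 77, 76, 76, 64, 28, 22
The 2 values of 76 occupy positions 5–6 → average rank (5+6)/2 = 5.5.
Method 2 values → pooled ranks: 76→5.5, 77→4, 84→3, 22→9, 95→1
Rank sum = 5.5 + 4 + 3 + 9 + 1 = 22.5

22.5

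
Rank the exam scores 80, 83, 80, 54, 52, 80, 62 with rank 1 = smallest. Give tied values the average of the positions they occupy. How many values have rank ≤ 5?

6

Sorted (ascending): 52, 54, 62, 80, 80, 80, 83
The 3 values of 80 occupy positions 4–6 → average rank 5.
Ranks ≤ 5: {1, 2, 3, 5, 5, 5} → 6 values.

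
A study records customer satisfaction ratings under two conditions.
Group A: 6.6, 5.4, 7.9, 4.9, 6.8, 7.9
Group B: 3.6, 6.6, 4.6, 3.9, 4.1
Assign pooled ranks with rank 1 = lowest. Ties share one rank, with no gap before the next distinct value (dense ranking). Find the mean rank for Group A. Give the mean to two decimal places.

Sorted (ascending): 3.6, 3.9, 4.1, 4.6, 4.9, 5.4, 6.6, 6.6, 6.8, 7.9, 7.9
The 2 values of 6.6 share dense rank 7.
The 2 values of 7.9 share dense rank 9.
Remaining distinct values take the next consecutive integers.
Group A values → pooled ranks: 6.6→7, 5.4→6, 7.9→9, 4.9→5, 6.8→8, 7.9→9
Mean rank = (7 + 6 + 9 + 5 + 8 + 9) / 6 = 7.33

7.33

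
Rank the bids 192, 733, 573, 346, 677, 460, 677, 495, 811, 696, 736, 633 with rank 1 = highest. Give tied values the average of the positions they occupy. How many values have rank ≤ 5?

Sorted (descending): 811, 736, 733, 696, 677, 677, 633, 573, 495, 460, 346, 192
The 2 values of 677 occupy positions 5–6 → average rank (5+6)/2 = 5.5.
Ranks ≤ 5: {1, 2, 3, 4} → 4 values.

4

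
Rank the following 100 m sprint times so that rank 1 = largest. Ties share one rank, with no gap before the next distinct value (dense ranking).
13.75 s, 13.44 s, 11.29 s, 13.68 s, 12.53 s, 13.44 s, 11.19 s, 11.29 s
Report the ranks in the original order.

Sorted (descending): 13.75, 13.68, 13.44, 13.44, 12.53, 11.29, 11.29, 11.19
The 2 values of 13.44 share dense rank 3.
The 2 values of 11.29 share dense rank 5.
Remaining distinct values take the next consecutive integers.

1, 3, 5, 2, 4, 3, 6, 5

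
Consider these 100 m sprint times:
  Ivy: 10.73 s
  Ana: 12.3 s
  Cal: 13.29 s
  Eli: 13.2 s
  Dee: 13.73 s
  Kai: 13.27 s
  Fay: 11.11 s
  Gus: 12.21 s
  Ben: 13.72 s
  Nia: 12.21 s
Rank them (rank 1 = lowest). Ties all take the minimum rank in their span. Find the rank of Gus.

Sorted (ascending): 10.73, 11.11, 12.21, 12.21, 12.3, 13.2, 13.27, 13.29, 13.72, 13.73
The 2 values of 12.21 occupy positions 3–4 → each gets rank 3.
Gus has value 12.21 s → rank 3.

3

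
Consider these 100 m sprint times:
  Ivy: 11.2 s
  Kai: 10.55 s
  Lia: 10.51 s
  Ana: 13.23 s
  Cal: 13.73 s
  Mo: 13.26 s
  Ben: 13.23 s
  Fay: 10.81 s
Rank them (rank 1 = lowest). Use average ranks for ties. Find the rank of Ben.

5.5

Sorted (ascending): 10.51, 10.55, 10.81, 11.2, 13.23, 13.23, 13.26, 13.73
The 2 values of 13.23 occupy positions 5–6 → average rank (5+6)/2 = 5.5.
Ben has value 13.23 s → rank 5.5.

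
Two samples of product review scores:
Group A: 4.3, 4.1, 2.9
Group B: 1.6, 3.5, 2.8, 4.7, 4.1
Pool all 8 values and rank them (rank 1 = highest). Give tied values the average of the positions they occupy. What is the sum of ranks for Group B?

Sorted (descending): 4.7, 4.3, 4.1, 4.1, 3.5, 2.9, 2.8, 1.6
The 2 values of 4.1 occupy positions 3–4 → average rank (3+4)/2 = 3.5.
Group B values → pooled ranks: 1.6→8, 3.5→5, 2.8→7, 4.7→1, 4.1→3.5
Rank sum = 8 + 5 + 7 + 1 + 3.5 = 24.5

24.5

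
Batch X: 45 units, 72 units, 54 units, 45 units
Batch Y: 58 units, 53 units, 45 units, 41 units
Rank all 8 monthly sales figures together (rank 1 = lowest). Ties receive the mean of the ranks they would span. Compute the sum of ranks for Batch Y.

16

Sorted (ascending): 41, 45, 45, 45, 53, 54, 58, 72
The 3 values of 45 occupy positions 2–4 → average rank 3.
Batch Y values → pooled ranks: 58→7, 53→5, 45→3, 41→1
Rank sum = 7 + 5 + 3 + 1 = 16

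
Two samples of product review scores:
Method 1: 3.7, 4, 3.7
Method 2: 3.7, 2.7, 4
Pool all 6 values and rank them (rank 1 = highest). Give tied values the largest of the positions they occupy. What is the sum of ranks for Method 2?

Sorted (descending): 4, 4, 3.7, 3.7, 3.7, 2.7
The 2 values of 4 occupy positions 1–2 → each gets rank 2.
The 3 values of 3.7 occupy positions 3–5 → each gets rank 5.
Method 2 values → pooled ranks: 3.7→5, 2.7→6, 4→2
Rank sum = 5 + 6 + 2 = 13

13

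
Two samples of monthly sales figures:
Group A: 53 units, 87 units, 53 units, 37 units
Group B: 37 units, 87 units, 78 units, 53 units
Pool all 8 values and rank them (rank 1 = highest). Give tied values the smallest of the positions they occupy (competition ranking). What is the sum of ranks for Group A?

Sorted (descending): 87, 87, 78, 53, 53, 53, 37, 37
The 2 values of 87 occupy positions 1–2 → each gets rank 1.
The 3 values of 53 occupy positions 4–6 → each gets rank 4.
The 2 values of 37 occupy positions 7–8 → each gets rank 7.
Group A values → pooled ranks: 53→4, 87→1, 53→4, 37→7
Rank sum = 4 + 1 + 4 + 7 = 16

16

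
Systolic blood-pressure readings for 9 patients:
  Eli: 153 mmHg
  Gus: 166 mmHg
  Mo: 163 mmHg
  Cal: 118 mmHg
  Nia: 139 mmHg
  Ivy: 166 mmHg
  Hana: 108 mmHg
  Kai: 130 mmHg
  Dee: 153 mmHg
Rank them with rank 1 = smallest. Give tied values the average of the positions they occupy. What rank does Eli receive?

5.5

Sorted (ascending): 108, 118, 130, 139, 153, 153, 163, 166, 166
The 2 values of 153 occupy positions 5–6 → average rank (5+6)/2 = 5.5.
The 2 values of 166 occupy positions 8–9 → average rank (8+9)/2 = 8.5.
Eli has value 153 mmHg → rank 5.5.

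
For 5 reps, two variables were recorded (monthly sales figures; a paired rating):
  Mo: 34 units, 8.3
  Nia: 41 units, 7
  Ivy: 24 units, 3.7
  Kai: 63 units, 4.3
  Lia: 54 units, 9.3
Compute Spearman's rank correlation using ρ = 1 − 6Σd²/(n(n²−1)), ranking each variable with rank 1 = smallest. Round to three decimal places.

Ranks of variable 1: 2, 3, 1, 5, 4
Ranks of variable 2: 4, 3, 1, 2, 5
d = r₁ − r₂: -2, 0, 0, 3, -1
d²: 4, 0, 0, 9, 1; Σd² = 14
ρ = 1 − 6·14/(5·24) = 1 − 84/120 = 0.300

0.300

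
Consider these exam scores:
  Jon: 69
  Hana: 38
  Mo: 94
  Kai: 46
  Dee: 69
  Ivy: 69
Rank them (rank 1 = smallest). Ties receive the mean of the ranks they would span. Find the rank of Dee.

Sorted (ascending): 38, 46, 69, 69, 69, 94
The 3 values of 69 occupy positions 3–5 → average rank 4.
Dee has value 69 → rank 4.

4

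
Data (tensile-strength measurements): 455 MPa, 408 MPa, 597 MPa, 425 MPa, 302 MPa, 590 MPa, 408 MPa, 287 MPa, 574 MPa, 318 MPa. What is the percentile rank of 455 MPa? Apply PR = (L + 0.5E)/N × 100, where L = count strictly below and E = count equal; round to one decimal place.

N = 10.
Strictly below 455: 6. Equal to 455: 1.
PR = (6 + 0.5·1)/10 × 100 = 65.0

65.0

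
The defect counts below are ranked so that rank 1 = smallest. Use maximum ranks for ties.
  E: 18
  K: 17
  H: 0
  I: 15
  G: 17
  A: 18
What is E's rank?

Sorted (ascending): 0, 15, 17, 17, 18, 18
The 2 values of 17 occupy positions 3–4 → each gets rank 4.
The 2 values of 18 occupy positions 5–6 → each gets rank 6.
E has value 18 → rank 6.

6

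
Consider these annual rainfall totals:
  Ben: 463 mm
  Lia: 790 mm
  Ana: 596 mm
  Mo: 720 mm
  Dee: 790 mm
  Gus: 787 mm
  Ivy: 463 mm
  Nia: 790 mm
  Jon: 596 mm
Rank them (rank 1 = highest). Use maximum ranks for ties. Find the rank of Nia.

Sorted (descending): 790, 790, 790, 787, 720, 596, 596, 463, 463
The 3 values of 790 occupy positions 1–3 → each gets rank 3.
The 2 values of 596 occupy positions 6–7 → each gets rank 7.
The 2 values of 463 occupy positions 8–9 → each gets rank 9.
Nia has value 790 mm → rank 3.

3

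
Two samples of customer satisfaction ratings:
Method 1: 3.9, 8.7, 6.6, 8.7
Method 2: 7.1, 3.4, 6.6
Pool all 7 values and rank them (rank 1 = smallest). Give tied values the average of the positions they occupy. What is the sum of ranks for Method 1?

18.5

Sorted (ascending): 3.4, 3.9, 6.6, 6.6, 7.1, 8.7, 8.7
The 2 values of 6.6 occupy positions 3–4 → average rank (3+4)/2 = 3.5.
The 2 values of 8.7 occupy positions 6–7 → average rank (6+7)/2 = 6.5.
Method 1 values → pooled ranks: 3.9→2, 8.7→6.5, 6.6→3.5, 8.7→6.5
Rank sum = 2 + 6.5 + 3.5 + 6.5 = 18.5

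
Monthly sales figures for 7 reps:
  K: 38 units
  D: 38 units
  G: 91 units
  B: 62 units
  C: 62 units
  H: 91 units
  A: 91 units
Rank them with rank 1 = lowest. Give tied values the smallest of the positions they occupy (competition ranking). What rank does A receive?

Sorted (ascending): 38, 38, 62, 62, 91, 91, 91
The 2 values of 38 occupy positions 1–2 → each gets rank 1.
The 2 values of 62 occupy positions 3–4 → each gets rank 3.
The 3 values of 91 occupy positions 5–7 → each gets rank 5.
A has value 91 units → rank 5.

5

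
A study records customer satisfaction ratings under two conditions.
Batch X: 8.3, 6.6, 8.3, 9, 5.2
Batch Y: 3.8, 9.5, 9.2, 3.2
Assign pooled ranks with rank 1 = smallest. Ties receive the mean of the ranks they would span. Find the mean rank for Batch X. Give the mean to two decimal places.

5.00

Sorted (ascending): 3.2, 3.8, 5.2, 6.6, 8.3, 8.3, 9, 9.2, 9.5
The 2 values of 8.3 occupy positions 5–6 → average rank (5+6)/2 = 5.5.
Batch X values → pooled ranks: 8.3→5.5, 6.6→4, 8.3→5.5, 9→7, 5.2→3
Mean rank = (5.5 + 4 + 5.5 + 7 + 3) / 5 = 5.00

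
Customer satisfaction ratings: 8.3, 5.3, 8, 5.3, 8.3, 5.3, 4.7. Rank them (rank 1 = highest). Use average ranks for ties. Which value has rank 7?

Sorted (descending): 8.3, 8.3, 8, 5.3, 5.3, 5.3, 4.7
The 2 values of 8.3 occupy positions 1–2 → average rank (1+2)/2 = 1.5.
The 3 values of 5.3 occupy positions 4–6 → average rank 5.
Rank 7 → value 4.7.

4.7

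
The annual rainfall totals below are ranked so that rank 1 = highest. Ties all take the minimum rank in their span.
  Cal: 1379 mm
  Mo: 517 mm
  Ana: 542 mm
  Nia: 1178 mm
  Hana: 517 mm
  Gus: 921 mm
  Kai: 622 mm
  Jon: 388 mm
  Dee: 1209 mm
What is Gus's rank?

4

Sorted (descending): 1379, 1209, 1178, 921, 622, 542, 517, 517, 388
The 2 values of 517 occupy positions 7–8 → each gets rank 7.
Gus has value 921 mm → rank 4.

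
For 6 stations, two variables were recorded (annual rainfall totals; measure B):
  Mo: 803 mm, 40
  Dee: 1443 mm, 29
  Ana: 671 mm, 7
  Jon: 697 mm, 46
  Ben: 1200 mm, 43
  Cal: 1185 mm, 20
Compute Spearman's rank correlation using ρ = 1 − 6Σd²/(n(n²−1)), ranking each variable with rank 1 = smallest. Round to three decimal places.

Ranks of variable 1: 3, 6, 1, 2, 5, 4
Ranks of variable 2: 4, 3, 1, 6, 5, 2
d = r₁ − r₂: -1, 3, 0, -4, 0, 2
d²: 1, 9, 0, 16, 0, 4; Σd² = 30
ρ = 1 − 6·30/(6·35) = 1 − 180/210 = 0.143

0.143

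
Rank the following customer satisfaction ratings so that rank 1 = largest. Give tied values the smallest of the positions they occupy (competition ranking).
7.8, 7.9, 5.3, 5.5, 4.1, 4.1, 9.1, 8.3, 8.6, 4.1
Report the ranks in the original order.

Sorted (descending): 9.1, 8.6, 8.3, 7.9, 7.8, 5.5, 5.3, 4.1, 4.1, 4.1
The 3 values of 4.1 occupy positions 8–10 → each gets rank 8.

5, 4, 7, 6, 8, 8, 1, 3, 2, 8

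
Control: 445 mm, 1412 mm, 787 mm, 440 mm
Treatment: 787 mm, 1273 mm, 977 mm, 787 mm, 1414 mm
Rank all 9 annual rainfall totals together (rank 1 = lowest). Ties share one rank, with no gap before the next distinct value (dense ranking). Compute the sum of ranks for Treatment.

22

Sorted (ascending): 440, 445, 787, 787, 787, 977, 1273, 1412, 1414
The 3 values of 787 share dense rank 3.
Remaining distinct values take the next consecutive integers.
Treatment values → pooled ranks: 787→3, 1273→5, 977→4, 787→3, 1414→7
Rank sum = 3 + 5 + 4 + 3 + 7 = 22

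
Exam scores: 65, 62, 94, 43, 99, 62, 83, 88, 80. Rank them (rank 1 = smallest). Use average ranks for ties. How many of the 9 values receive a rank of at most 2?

1

Sorted (ascending): 43, 62, 62, 65, 80, 83, 88, 94, 99
The 2 values of 62 occupy positions 2–3 → average rank (2+3)/2 = 2.5.
Ranks ≤ 2: {1} → 1 value.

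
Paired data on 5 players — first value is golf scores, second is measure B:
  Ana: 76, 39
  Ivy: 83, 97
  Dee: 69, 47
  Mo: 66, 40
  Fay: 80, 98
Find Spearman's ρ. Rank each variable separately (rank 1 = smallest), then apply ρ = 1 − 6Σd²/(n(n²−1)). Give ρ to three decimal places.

Ranks of variable 1: 3, 5, 2, 1, 4
Ranks of variable 2: 1, 4, 3, 2, 5
d = r₁ − r₂: 2, 1, -1, -1, -1
d²: 4, 1, 1, 1, 1; Σd² = 8
ρ = 1 − 6·8/(5·24) = 1 − 48/120 = 0.600

0.600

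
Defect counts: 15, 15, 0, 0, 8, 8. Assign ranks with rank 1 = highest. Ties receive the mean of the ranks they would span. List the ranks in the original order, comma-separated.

1.5, 1.5, 5.5, 5.5, 3.5, 3.5

Sorted (descending): 15, 15, 8, 8, 0, 0
The 2 values of 15 occupy positions 1–2 → average rank (1+2)/2 = 1.5.
The 2 values of 8 occupy positions 3–4 → average rank (3+4)/2 = 3.5.
The 2 values of 0 occupy positions 5–6 → average rank (5+6)/2 = 5.5.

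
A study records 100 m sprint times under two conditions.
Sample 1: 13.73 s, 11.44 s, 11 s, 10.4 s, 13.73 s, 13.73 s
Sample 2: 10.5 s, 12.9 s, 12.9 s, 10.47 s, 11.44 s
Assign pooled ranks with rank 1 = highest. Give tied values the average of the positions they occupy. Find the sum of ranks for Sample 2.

Sorted (descending): 13.73, 13.73, 13.73, 12.9, 12.9, 11.44, 11.44, 11, 10.5, 10.47, 10.4
The 3 values of 13.73 occupy positions 1–3 → average rank 2.
The 2 values of 12.9 occupy positions 4–5 → average rank (4+5)/2 = 4.5.
The 2 values of 11.44 occupy positions 6–7 → average rank (6+7)/2 = 6.5.
Sample 2 values → pooled ranks: 10.5→9, 12.9→4.5, 12.9→4.5, 10.47→10, 11.44→6.5
Rank sum = 9 + 4.5 + 4.5 + 10 + 6.5 = 34.5

34.5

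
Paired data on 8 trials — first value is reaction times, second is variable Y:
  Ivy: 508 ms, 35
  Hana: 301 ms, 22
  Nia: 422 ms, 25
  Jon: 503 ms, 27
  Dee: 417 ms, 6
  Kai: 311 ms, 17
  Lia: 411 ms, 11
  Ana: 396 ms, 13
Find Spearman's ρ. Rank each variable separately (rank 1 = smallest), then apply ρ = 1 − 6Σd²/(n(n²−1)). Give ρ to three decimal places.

Ranks of variable 1: 8, 1, 6, 7, 5, 2, 4, 3
Ranks of variable 2: 8, 5, 6, 7, 1, 4, 2, 3
d = r₁ − r₂: 0, -4, 0, 0, 4, -2, 2, 0
d²: 0, 16, 0, 0, 16, 4, 4, 0; Σd² = 40
ρ = 1 − 6·40/(8·63) = 1 − 240/504 = 0.524

0.524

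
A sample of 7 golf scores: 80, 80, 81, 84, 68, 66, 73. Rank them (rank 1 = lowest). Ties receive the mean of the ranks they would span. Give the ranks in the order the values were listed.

Sorted (ascending): 66, 68, 73, 80, 80, 81, 84
The 2 values of 80 occupy positions 4–5 → average rank (4+5)/2 = 4.5.

4.5, 4.5, 6, 7, 2, 1, 3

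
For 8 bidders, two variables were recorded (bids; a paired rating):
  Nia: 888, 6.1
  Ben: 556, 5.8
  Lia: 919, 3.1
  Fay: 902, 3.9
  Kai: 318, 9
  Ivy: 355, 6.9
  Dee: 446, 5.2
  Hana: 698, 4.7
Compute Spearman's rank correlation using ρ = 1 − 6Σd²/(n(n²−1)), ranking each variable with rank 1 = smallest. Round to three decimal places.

Ranks of variable 1: 6, 4, 8, 7, 1, 2, 3, 5
Ranks of variable 2: 6, 5, 1, 2, 8, 7, 4, 3
d = r₁ − r₂: 0, -1, 7, 5, -7, -5, -1, 2
d²: 0, 1, 49, 25, 49, 25, 1, 4; Σd² = 154
ρ = 1 − 6·154/(8·63) = 1 − 924/504 = -0.833

-0.833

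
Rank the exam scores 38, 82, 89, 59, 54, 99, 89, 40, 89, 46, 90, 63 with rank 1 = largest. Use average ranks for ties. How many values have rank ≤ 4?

5

Sorted (descending): 99, 90, 89, 89, 89, 82, 63, 59, 54, 46, 40, 38
The 3 values of 89 occupy positions 3–5 → average rank 4.
Ranks ≤ 4: {1, 2, 4, 4, 4} → 5 values.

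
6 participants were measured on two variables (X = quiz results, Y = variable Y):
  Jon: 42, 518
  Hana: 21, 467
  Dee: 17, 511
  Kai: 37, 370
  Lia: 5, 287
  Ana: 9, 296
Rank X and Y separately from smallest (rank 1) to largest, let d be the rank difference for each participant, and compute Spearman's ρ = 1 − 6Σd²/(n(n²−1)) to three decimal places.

Ranks of variable 1: 6, 4, 3, 5, 1, 2
Ranks of variable 2: 6, 4, 5, 3, 1, 2
d = r₁ − r₂: 0, 0, -2, 2, 0, 0
d²: 0, 0, 4, 4, 0, 0; Σd² = 8
ρ = 1 − 6·8/(6·35) = 1 − 48/210 = 0.771

0.771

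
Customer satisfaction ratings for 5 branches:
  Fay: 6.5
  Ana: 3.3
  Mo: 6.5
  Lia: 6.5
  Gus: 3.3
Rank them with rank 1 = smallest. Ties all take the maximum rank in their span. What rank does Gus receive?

2

Sorted (ascending): 3.3, 3.3, 6.5, 6.5, 6.5
The 2 values of 3.3 occupy positions 1–2 → each gets rank 2.
The 3 values of 6.5 occupy positions 3–5 → each gets rank 5.
Gus has value 3.3 → rank 2.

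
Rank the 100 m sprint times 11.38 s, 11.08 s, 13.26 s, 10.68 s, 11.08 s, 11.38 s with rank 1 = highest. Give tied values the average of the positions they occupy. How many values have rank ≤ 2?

Sorted (descending): 13.26, 11.38, 11.38, 11.08, 11.08, 10.68
The 2 values of 11.38 occupy positions 2–3 → average rank (2+3)/2 = 2.5.
The 2 values of 11.08 occupy positions 4–5 → average rank (4+5)/2 = 4.5.
Ranks ≤ 2: {1} → 1 value.

1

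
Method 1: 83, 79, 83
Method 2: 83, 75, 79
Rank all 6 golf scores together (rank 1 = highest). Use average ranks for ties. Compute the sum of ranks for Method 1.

Sorted (descending): 83, 83, 83, 79, 79, 75
The 3 values of 83 occupy positions 1–3 → average rank 2.
The 2 values of 79 occupy positions 4–5 → average rank (4+5)/2 = 4.5.
Method 1 values → pooled ranks: 83→2, 79→4.5, 83→2
Rank sum = 2 + 4.5 + 2 = 8.5

8.5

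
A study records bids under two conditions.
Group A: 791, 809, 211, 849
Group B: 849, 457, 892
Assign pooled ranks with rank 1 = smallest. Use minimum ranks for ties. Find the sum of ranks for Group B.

14

Sorted (ascending): 211, 457, 791, 809, 849, 849, 892
The 2 values of 849 occupy positions 5–6 → each gets rank 5.
Group B values → pooled ranks: 849→5, 457→2, 892→7
Rank sum = 5 + 2 + 7 = 14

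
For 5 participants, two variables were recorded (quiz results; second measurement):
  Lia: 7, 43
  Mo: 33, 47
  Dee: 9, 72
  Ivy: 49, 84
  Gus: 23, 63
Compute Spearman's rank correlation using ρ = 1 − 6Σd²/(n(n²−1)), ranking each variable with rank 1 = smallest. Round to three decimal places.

0.600

Ranks of variable 1: 1, 4, 2, 5, 3
Ranks of variable 2: 1, 2, 4, 5, 3
d = r₁ − r₂: 0, 2, -2, 0, 0
d²: 0, 4, 4, 0, 0; Σd² = 8
ρ = 1 − 6·8/(5·24) = 1 − 48/120 = 0.600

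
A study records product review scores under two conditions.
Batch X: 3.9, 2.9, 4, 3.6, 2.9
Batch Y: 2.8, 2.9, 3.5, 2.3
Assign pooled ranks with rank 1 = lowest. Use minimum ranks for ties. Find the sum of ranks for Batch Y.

12

Sorted (ascending): 2.3, 2.8, 2.9, 2.9, 2.9, 3.5, 3.6, 3.9, 4
The 3 values of 2.9 occupy positions 3–5 → each gets rank 3.
Batch Y values → pooled ranks: 2.8→2, 2.9→3, 3.5→6, 2.3→1
Rank sum = 2 + 3 + 6 + 1 = 12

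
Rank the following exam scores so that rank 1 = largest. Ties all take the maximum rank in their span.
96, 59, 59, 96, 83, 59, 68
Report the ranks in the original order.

Sorted (descending): 96, 96, 83, 68, 59, 59, 59
The 2 values of 96 occupy positions 1–2 → each gets rank 2.
The 3 values of 59 occupy positions 5–7 → each gets rank 7.

2, 7, 7, 2, 3, 7, 4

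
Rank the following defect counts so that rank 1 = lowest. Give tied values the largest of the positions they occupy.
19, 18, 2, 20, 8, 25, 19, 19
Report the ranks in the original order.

6, 3, 1, 7, 2, 8, 6, 6

Sorted (ascending): 2, 8, 18, 19, 19, 19, 20, 25
The 3 values of 19 occupy positions 4–6 → each gets rank 6.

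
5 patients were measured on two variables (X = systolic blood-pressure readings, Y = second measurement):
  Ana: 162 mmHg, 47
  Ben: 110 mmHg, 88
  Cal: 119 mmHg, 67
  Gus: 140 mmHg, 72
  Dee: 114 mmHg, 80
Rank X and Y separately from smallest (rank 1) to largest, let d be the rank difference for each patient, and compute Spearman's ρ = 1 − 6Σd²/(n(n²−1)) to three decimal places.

-0.900

Ranks of variable 1: 5, 1, 3, 4, 2
Ranks of variable 2: 1, 5, 2, 3, 4
d = r₁ − r₂: 4, -4, 1, 1, -2
d²: 16, 16, 1, 1, 4; Σd² = 38
ρ = 1 − 6·38/(5·24) = 1 − 228/120 = -0.900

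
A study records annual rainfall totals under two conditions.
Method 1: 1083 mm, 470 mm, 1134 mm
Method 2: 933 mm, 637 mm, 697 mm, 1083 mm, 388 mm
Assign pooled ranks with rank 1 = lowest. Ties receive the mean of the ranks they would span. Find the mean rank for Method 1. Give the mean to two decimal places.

Sorted (ascending): 388, 470, 637, 697, 933, 1083, 1083, 1134
The 2 values of 1083 occupy positions 6–7 → average rank (6+7)/2 = 6.5.
Method 1 values → pooled ranks: 1083→6.5, 470→2, 1134→8
Mean rank = (6.5 + 2 + 8) / 3 = 5.50

5.50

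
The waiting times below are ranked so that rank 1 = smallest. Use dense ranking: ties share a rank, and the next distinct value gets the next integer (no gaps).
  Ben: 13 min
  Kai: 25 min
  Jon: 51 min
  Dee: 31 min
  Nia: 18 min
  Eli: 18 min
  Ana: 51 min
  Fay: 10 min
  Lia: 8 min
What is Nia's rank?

Sorted (ascending): 8, 10, 13, 18, 18, 25, 31, 51, 51
The 2 values of 18 share dense rank 4.
The 2 values of 51 share dense rank 7.
Remaining distinct values take the next consecutive integers.
Nia has value 18 min → rank 4.

4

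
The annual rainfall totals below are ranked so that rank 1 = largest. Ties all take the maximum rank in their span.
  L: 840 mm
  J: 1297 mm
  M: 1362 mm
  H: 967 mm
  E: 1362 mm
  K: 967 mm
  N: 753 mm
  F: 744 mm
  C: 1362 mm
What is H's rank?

6

Sorted (descending): 1362, 1362, 1362, 1297, 967, 967, 840, 753, 744
The 3 values of 1362 occupy positions 1–3 → each gets rank 3.
The 2 values of 967 occupy positions 5–6 → each gets rank 6.
H has value 967 mm → rank 6.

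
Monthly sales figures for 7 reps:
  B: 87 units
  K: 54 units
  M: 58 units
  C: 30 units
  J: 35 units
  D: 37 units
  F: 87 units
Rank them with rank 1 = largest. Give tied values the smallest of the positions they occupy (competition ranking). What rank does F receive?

Sorted (descending): 87, 87, 58, 54, 37, 35, 30
The 2 values of 87 occupy positions 1–2 → each gets rank 1.
F has value 87 units → rank 1.

1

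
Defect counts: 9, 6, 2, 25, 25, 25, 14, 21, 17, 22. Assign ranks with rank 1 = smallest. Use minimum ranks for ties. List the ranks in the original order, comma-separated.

Sorted (ascending): 2, 6, 9, 14, 17, 21, 22, 25, 25, 25
The 3 values of 25 occupy positions 8–10 → each gets rank 8.

3, 2, 1, 8, 8, 8, 4, 6, 5, 7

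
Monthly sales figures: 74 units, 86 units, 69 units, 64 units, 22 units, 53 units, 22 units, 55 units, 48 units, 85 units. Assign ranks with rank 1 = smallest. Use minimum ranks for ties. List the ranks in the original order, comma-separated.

8, 10, 7, 6, 1, 4, 1, 5, 3, 9

Sorted (ascending): 22, 22, 48, 53, 55, 64, 69, 74, 85, 86
The 2 values of 22 occupy positions 1–2 → each gets rank 1.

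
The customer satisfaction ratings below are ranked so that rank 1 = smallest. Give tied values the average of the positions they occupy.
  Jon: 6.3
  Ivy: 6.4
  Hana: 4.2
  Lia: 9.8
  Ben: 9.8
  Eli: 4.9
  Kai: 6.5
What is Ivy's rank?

4

Sorted (ascending): 4.2, 4.9, 6.3, 6.4, 6.5, 9.8, 9.8
The 2 values of 9.8 occupy positions 6–7 → average rank (6+7)/2 = 6.5.
Ivy has value 6.4 → rank 4.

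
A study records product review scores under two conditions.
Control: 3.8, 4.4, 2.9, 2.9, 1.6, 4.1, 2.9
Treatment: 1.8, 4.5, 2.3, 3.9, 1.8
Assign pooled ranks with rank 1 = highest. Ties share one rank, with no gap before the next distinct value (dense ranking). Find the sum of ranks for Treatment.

Sorted (descending): 4.5, 4.4, 4.1, 3.9, 3.8, 2.9, 2.9, 2.9, 2.3, 1.8, 1.8, 1.6
The 3 values of 2.9 share dense rank 6.
The 2 values of 1.8 share dense rank 8.
Remaining distinct values take the next consecutive integers.
Treatment values → pooled ranks: 1.8→8, 4.5→1, 2.3→7, 3.9→4, 1.8→8
Rank sum = 8 + 1 + 7 + 4 + 8 = 28

28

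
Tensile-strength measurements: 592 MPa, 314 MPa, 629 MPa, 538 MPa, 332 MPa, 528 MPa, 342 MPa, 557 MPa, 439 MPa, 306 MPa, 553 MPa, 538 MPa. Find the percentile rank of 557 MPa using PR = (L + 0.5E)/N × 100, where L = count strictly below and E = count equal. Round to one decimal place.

N = 12.
Strictly below 557: 9. Equal to 557: 1.
PR = (9 + 0.5·1)/12 × 100 = 79.2

79.2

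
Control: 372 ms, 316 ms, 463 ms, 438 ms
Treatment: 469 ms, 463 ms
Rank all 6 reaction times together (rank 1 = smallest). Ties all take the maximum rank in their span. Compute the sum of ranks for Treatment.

Sorted (ascending): 316, 372, 438, 463, 463, 469
The 2 values of 463 occupy positions 4–5 → each gets rank 5.
Treatment values → pooled ranks: 469→6, 463→5
Rank sum = 6 + 5 = 11

11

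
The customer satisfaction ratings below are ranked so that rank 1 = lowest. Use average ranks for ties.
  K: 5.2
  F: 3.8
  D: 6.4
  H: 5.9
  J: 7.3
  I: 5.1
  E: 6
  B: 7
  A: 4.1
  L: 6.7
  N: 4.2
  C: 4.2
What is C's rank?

Sorted (ascending): 3.8, 4.1, 4.2, 4.2, 5.1, 5.2, 5.9, 6, 6.4, 6.7, 7, 7.3
The 2 values of 4.2 occupy positions 3–4 → average rank (3+4)/2 = 3.5.
C has value 4.2 → rank 3.5.

3.5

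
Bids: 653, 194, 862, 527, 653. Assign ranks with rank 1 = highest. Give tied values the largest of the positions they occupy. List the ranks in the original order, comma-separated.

3, 5, 1, 4, 3

Sorted (descending): 862, 653, 653, 527, 194
The 2 values of 653 occupy positions 2–3 → each gets rank 3.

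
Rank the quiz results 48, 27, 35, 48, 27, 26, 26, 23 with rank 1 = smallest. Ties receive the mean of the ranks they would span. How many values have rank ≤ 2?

1

Sorted (ascending): 23, 26, 26, 27, 27, 35, 48, 48
The 2 values of 26 occupy positions 2–3 → average rank (2+3)/2 = 2.5.
The 2 values of 27 occupy positions 4–5 → average rank (4+5)/2 = 4.5.
The 2 values of 48 occupy positions 7–8 → average rank (7+8)/2 = 7.5.
Ranks ≤ 2: {1} → 1 value.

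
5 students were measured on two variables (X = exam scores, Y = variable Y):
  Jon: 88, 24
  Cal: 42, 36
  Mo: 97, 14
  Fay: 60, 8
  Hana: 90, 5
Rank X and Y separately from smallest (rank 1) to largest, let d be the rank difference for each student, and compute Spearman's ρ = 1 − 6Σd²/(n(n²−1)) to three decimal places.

-0.500

Ranks of variable 1: 3, 1, 5, 2, 4
Ranks of variable 2: 4, 5, 3, 2, 1
d = r₁ − r₂: -1, -4, 2, 0, 3
d²: 1, 16, 4, 0, 9; Σd² = 30
ρ = 1 − 6·30/(5·24) = 1 − 180/120 = -0.500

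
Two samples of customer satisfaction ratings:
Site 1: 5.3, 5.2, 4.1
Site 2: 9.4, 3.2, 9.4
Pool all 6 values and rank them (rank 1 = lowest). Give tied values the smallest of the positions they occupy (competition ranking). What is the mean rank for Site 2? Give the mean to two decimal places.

3.67

Sorted (ascending): 3.2, 4.1, 5.2, 5.3, 9.4, 9.4
The 2 values of 9.4 occupy positions 5–6 → each gets rank 5.
Site 2 values → pooled ranks: 9.4→5, 3.2→1, 9.4→5
Mean rank = (5 + 1 + 5) / 3 = 3.67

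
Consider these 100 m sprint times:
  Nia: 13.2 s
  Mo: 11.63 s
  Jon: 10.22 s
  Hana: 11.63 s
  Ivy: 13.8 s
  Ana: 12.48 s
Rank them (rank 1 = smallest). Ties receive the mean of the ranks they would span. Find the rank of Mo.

Sorted (ascending): 10.22, 11.63, 11.63, 12.48, 13.2, 13.8
The 2 values of 11.63 occupy positions 2–3 → average rank (2+3)/2 = 2.5.
Mo has value 11.63 s → rank 2.5.

2.5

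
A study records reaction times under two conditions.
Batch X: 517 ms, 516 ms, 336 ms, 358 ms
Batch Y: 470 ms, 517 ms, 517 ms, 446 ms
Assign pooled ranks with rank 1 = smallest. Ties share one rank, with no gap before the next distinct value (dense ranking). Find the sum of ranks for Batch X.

Sorted (ascending): 336, 358, 446, 470, 516, 517, 517, 517
The 3 values of 517 share dense rank 6.
Remaining distinct values take the next consecutive integers.
Batch X values → pooled ranks: 517→6, 516→5, 336→1, 358→2
Rank sum = 6 + 5 + 1 + 2 = 14

14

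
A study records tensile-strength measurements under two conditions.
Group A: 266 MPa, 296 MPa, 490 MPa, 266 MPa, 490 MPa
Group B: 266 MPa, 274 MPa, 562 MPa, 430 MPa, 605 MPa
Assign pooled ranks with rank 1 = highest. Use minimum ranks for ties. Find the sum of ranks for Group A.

Sorted (descending): 605, 562, 490, 490, 430, 296, 274, 266, 266, 266
The 2 values of 490 occupy positions 3–4 → each gets rank 3.
The 3 values of 266 occupy positions 8–10 → each gets rank 8.
Group A values → pooled ranks: 266→8, 296→6, 490→3, 266→8, 490→3
Rank sum = 8 + 6 + 3 + 8 + 3 = 28

28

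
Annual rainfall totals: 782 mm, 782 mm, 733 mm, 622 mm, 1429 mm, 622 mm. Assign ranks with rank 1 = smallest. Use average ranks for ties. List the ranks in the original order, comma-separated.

4.5, 4.5, 3, 1.5, 6, 1.5

Sorted (ascending): 622, 622, 733, 782, 782, 1429
The 2 values of 622 occupy positions 1–2 → average rank (1+2)/2 = 1.5.
The 2 values of 782 occupy positions 4–5 → average rank (4+5)/2 = 4.5.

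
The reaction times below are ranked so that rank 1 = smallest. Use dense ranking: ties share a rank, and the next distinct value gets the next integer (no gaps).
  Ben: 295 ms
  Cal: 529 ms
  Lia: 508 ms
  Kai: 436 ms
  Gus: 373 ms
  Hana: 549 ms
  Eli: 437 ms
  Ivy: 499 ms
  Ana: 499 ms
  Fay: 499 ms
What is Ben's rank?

Sorted (ascending): 295, 373, 436, 437, 499, 499, 499, 508, 529, 549
The 3 values of 499 share dense rank 5.
Remaining distinct values take the next consecutive integers.
Ben has value 295 ms → rank 1.

1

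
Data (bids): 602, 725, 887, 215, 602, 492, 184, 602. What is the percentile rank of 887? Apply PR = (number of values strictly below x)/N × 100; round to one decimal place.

N = 8.
Strictly below 887: 7. Equal to 887: 1.
PR = 7/8 × 100 = 87.5

87.5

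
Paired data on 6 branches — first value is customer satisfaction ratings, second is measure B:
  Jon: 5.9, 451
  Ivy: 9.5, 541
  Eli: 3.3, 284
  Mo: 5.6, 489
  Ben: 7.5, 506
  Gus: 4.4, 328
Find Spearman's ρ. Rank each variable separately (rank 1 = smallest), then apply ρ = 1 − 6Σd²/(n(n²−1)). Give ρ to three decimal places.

Ranks of variable 1: 4, 6, 1, 3, 5, 2
Ranks of variable 2: 3, 6, 1, 4, 5, 2
d = r₁ − r₂: 1, 0, 0, -1, 0, 0
d²: 1, 0, 0, 1, 0, 0; Σd² = 2
ρ = 1 − 6·2/(6·35) = 1 − 12/210 = 0.943

0.943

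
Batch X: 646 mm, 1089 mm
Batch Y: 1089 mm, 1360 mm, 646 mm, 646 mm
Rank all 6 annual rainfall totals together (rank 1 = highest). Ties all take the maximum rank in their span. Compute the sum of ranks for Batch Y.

16

Sorted (descending): 1360, 1089, 1089, 646, 646, 646
The 2 values of 1089 occupy positions 2–3 → each gets rank 3.
The 3 values of 646 occupy positions 4–6 → each gets rank 6.
Batch Y values → pooled ranks: 1089→3, 1360→1, 646→6, 646→6
Rank sum = 3 + 1 + 6 + 6 = 16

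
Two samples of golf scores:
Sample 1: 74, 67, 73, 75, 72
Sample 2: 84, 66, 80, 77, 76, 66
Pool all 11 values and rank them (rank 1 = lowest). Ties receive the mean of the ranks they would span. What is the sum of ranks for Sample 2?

Sorted (ascending): 66, 66, 67, 72, 73, 74, 75, 76, 77, 80, 84
The 2 values of 66 occupy positions 1–2 → average rank (1+2)/2 = 1.5.
Sample 2 values → pooled ranks: 84→11, 66→1.5, 80→10, 77→9, 76→8, 66→1.5
Rank sum = 11 + 1.5 + 10 + 9 + 8 + 1.5 = 41

41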